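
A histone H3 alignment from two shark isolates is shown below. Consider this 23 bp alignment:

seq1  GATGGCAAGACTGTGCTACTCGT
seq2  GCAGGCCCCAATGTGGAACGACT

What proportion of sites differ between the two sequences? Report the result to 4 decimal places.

The sequences differ at 11 of 23 positions.
p = 11/23 = 0.478260… ≈ 0.4783 (to 4 d.p.).

0.4783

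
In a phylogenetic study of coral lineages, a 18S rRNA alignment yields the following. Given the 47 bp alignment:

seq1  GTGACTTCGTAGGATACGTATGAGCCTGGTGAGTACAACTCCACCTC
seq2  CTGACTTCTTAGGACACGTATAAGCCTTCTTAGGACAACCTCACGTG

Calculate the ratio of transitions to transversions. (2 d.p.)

Transitions are A↔G and C↔T; transversions are all other mismatches.
Transitions: 4. Transversions: 8.
R = 4/8 = 0.50.

0.50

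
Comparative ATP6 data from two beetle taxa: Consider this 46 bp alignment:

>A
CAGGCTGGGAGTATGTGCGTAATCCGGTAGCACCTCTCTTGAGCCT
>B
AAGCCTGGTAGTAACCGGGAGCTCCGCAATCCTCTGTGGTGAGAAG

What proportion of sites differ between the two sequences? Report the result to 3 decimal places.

The sequences differ at 21 of 46 positions.
p = 21/46 = 0.456521… ≈ 0.457 (to 3 d.p.).

0.457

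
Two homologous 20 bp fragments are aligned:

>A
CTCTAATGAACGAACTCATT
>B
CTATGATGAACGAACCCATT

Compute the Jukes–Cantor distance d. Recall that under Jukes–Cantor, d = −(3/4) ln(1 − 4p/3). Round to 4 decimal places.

The sequences differ at 3 of 20 sites (3, 5, 16), so p = 3/20 = 0.15.
d = −(3/4) ln(1 − 4p/3) = −0.75 ln(1 − 0.2) = −0.75 ln(0.8)
  = −0.75 × (-0.223144) = 0.167358 substitutions/site.

0.1674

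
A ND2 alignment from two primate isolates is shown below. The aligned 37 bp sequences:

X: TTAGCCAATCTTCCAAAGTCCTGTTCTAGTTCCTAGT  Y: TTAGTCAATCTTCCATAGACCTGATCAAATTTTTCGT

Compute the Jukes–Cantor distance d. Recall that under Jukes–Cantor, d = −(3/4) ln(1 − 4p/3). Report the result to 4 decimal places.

0.2940

The sequences differ at 9 of 37 sites (5, 16, 19, 24, 27, 29, 32, 33, 35), so p = 9/37 ≈ 0.243243.
d = −(3/4) ln(1 − 4p/3) = −0.75 ln(1 − 0.324324) = −0.75 ln(0.675676)
  = −0.75 × (-0.392042) = 0.294032 substitutions/site.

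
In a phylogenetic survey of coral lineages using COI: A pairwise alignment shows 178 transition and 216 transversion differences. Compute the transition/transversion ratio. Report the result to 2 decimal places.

0.82

R = 178/216 = 0.824074… ≈ 0.82 (to 2 d.p.).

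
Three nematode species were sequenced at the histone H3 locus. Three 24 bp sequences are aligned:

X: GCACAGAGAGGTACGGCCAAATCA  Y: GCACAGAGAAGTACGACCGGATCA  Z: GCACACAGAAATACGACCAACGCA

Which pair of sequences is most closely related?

X–Y: 4/24 differ, p = 0.167, d = 0.188.
X–Z: 6/24 differ, p = 0.250, d = 0.304.
Y–Z: 6/24 differ, p = 0.250, d = 0.304.
The smallest distance is between X and Y.

X and Y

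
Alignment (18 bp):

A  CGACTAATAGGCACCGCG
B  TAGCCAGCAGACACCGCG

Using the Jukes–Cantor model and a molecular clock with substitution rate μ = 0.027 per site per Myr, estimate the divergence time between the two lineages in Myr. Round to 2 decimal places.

10.15

The sequences differ at 7 of 18 sites (1, 2, 3, 5, 7, 8, 11), so p = 7/18 ≈ 0.388889.
d = −(3/4) ln(1 − 4p/3) = −0.75 ln(1 − 0.518519) = −0.75 ln(0.481481)
  = −0.75 × (-0.730889) = 0.548167 substitutions/site.
Under a molecular clock d = 2μt, so t = d/(2μ) = 0.548167 / (2 × 0.027) = 10.15 Myr.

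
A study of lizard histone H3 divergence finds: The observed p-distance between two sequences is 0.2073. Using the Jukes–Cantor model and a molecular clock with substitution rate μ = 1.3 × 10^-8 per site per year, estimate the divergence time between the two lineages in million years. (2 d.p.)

d = −(3/4) ln(1 − 4p/3) = −0.75 ln(1 − 0.2764) = −0.75 ln(0.7236)
  = −0.75 × (-0.323517) = 0.242638 substitutions/site.
Under a molecular clock d = 2μt, so t = d/(2μ) = 0.242638 / (2 × 1.3 × 10^-8) = 9.33 million years.

9.33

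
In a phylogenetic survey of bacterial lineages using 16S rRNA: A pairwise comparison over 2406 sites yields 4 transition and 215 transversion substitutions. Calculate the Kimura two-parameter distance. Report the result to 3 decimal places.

P = 4/2406 ≈ 0.001663 and Q = 215/2406 ≈ 0.08936.
Under the Kimura two-parameter model, d = −½ ln(1 − 2P − Q) − ¼ ln(1 − 2Q).
1 − 2P − Q = 0.907314, giving −½ ln(0.907314) = 0.048633.
1 − 2Q = 0.82128, giving −¼ ln(0.82128) = 0.049223.
d = 0.048633 + 0.049223 = 0.097856.

0.098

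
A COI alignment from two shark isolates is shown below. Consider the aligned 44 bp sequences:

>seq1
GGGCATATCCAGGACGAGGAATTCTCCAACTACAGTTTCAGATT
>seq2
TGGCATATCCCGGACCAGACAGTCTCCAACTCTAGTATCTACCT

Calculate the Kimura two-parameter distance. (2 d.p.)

Of 44 sites, 4 differences are transitions and 9 are transversions, so P = 4/44 ≈ 0.090909 and Q = 9/44 ≈ 0.204545.
Under the Kimura two-parameter model, d = −½ ln(1 − 2P − Q) − ¼ ln(1 − 2Q).
1 − 2P − Q = 0.613637, giving −½ ln(0.613637) = 0.244176.
1 − 2Q = 0.59091, giving −¼ ln(0.59091) = 0.131523.
d = 0.244176 + 0.131523 = 0.375699.

0.38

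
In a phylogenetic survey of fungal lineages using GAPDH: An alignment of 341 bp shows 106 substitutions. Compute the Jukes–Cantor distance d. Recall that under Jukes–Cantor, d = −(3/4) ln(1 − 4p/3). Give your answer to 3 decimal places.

0.401

p = 106/341 ≈ 0.31085.
d = −(3/4) ln(1 − 4p/3) = −0.75 ln(1 − 0.414467) = −0.75 ln(0.585533)
  = −0.75 × (-0.535233) = 0.401425 substitutions/site.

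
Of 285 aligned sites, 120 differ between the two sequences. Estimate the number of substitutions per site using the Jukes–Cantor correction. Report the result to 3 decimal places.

p = 120/285 ≈ 0.421053.
d = −(3/4) ln(1 − 4p/3) = −0.75 ln(1 − 0.561404) = −0.75 ln(0.438596)
  = −0.75 × (-0.824177) = 0.618133 substitutions/site.

0.618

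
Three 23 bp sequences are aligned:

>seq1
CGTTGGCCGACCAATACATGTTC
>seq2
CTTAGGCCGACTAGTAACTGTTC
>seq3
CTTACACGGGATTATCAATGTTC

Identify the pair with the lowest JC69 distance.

seq1–seq2: 6/23 differ, p = 0.261, d = 0.321.
seq1–seq3: 11/23 differ, p = 0.478, d = 0.761.
seq2–seq3: 9/23 differ, p = 0.391, d = 0.553.
The smallest distance is between seq1 and seq2.

seq1 and seq2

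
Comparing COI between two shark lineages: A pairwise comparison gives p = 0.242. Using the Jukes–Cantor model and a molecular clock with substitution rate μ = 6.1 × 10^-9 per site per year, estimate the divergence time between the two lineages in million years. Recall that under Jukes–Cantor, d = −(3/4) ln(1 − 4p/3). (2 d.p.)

d = −(3/4) ln(1 − 4p/3) = −0.75 ln(1 − 0.322667) = −0.75 ln(0.677333)
  = −0.75 × (-0.389592) = 0.292194 substitutions/site.
Under a molecular clock d = 2μt, so t = d/(2μ) = 0.292194 / (2 × 6.1 × 10^-9) = 23.95 million years.

23.95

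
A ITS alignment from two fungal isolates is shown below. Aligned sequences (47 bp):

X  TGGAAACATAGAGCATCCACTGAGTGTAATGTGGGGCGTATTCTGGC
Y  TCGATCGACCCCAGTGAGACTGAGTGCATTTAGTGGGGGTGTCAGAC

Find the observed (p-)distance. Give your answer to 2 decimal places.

0.53

The sequences differ at 25 of 47 positions.
p = 25/47 = 0.531914… ≈ 0.53 (to 2 d.p.).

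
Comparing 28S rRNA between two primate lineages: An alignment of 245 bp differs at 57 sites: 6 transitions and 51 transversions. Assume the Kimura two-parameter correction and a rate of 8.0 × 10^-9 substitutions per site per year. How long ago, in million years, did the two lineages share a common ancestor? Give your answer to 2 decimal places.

17.70

P = 6/245 ≈ 0.02449 and Q = 51/245 ≈ 0.208163.
Under the Kimura two-parameter model, d = −½ ln(1 − 2P − Q) − ¼ ln(1 − 2Q).
1 − 2P − Q = 0.742857, giving −½ ln(0.742857) = 0.148626.
1 − 2Q = 0.583674, giving −¼ ln(0.583674) = 0.134603.
d = 0.148626 + 0.134603 = 0.283229.
Under a molecular clock d = 2μt, so t = d/(2μ) = 0.283229 / (2 × 8.0 × 10^-9) = 17.70 million years.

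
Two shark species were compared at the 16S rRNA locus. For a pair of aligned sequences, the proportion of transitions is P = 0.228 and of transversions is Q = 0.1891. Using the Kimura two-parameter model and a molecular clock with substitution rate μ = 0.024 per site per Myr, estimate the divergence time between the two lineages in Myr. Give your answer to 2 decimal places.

Under the Kimura two-parameter model, d = −½ ln(1 − 2P − Q) − ¼ ln(1 − 2Q).
1 − 2P − Q = 0.3549, giving −½ ln(0.3549) = 0.517960.
1 − 2Q = 0.6218, giving −¼ ln(0.6218) = 0.118784.
d = 0.517960 + 0.118784 = 0.636744.
Under a molecular clock d = 2μt, so t = d/(2μ) = 0.636744 / (2 × 0.024) = 13.27 Myr.

13.27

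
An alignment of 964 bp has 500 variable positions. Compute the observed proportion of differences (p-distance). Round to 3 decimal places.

p = 500/964 = 0.518672… ≈ 0.519 (to 3 d.p.).

0.519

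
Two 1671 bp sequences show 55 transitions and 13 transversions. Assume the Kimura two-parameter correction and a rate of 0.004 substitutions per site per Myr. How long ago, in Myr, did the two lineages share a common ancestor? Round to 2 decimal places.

P = 55/1671 ≈ 0.032914 and Q = 13/1671 ≈ 0.00778.
Under the Kimura two-parameter model, d = −½ ln(1 − 2P − Q) − ¼ ln(1 − 2Q).
1 − 2P − Q = 0.926392, giving −½ ln(0.926392) = 0.038229.
1 − 2Q = 0.98444, giving −¼ ln(0.98444) = 0.003921.
d = 0.038229 + 0.003921 = 0.042150.
Under a molecular clock d = 2μt, so t = d/(2μ) = 0.042150 / (2 × 0.004) = 5.27 Myr.

5.27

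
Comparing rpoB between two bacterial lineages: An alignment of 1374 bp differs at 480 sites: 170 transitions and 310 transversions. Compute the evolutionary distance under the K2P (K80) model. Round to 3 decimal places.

0.470

P = 170/1374 ≈ 0.123726 and Q = 310/1374 ≈ 0.225619.
Under the Kimura two-parameter model, d = −½ ln(1 − 2P − Q) − ¼ ln(1 − 2Q).
1 − 2P − Q = 0.526929, giving −½ ln(0.526929) = 0.320345.
1 − 2Q = 0.548762, giving −¼ ln(0.548762) = 0.150023.
d = 0.320345 + 0.150023 = 0.470368.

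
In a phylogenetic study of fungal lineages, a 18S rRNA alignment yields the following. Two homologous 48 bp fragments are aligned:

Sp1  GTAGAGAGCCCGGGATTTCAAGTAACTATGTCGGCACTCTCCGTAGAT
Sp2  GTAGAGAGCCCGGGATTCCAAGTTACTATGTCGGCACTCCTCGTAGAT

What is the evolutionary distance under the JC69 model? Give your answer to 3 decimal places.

0.088

The sequences differ at 4 of 48 sites (18, 24, 40, 41), so p = 4/48 ≈ 0.083333.
d = −(3/4) ln(1 − 4p/3) = −0.75 ln(1 − 0.111111) = −0.75 ln(0.888889)
  = −0.75 × (-0.117783) = 0.088337 substitutions/site.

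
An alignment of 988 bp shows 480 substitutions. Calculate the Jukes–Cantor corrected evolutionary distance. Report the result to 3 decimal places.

0.783

p = 480/988 ≈ 0.48583.
d = −(3/4) ln(1 − 4p/3) = −0.75 ln(1 − 0.647773) = −0.75 ln(0.352227)
  = −0.75 × (-1.043479) = 0.782609 substitutions/site.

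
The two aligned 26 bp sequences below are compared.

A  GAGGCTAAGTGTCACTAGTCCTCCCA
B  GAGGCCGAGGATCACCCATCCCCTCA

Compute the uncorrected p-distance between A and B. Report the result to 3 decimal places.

0.346

The sequences differ at 9 of 26 positions (sites 6, 7, 10, 11, 16, 17, 18, 22, 24).
p = 9/26 = 0.346153… ≈ 0.346 (to 3 d.p.).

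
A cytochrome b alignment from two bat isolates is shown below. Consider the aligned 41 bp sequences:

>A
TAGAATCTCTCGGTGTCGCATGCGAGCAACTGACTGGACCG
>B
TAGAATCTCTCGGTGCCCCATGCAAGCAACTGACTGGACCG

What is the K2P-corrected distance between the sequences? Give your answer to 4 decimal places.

Of 41 sites, 2 differences are transitions and 1 are transversions, so P = 2/41 ≈ 0.04878 and Q = 1/41 ≈ 0.02439.
Under the Kimura two-parameter model, d = −½ ln(1 − 2P − Q) − ¼ ln(1 − 2Q).
1 − 2P − Q = 0.87805, giving −½ ln(0.87805) = 0.065026.
1 − 2Q = 0.95122, giving −¼ ln(0.95122) = 0.012502.
d = 0.065026 + 0.012502 = 0.077528.

0.0775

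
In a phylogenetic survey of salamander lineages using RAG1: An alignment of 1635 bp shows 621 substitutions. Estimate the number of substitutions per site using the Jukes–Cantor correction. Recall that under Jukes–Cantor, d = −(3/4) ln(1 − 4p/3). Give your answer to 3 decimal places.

0.530

p = 621/1635 ≈ 0.379817.
d = −(3/4) ln(1 − 4p/3) = −0.75 ln(1 − 0.506423) = −0.75 ln(0.493577)
  = −0.75 × (-0.706076) = 0.529557 substitutions/site.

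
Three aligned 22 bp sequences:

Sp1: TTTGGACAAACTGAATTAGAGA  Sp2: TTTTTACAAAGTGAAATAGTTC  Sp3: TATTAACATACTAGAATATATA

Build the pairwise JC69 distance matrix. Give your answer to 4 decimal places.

Sp1–Sp2: 7/22 sites differ → p ≈ 0.318182, d = −0.75 ln(1 − 0.424243) = 0.414052 ≈ 0.4141.
Sp1–Sp3: 9/22 sites differ → p ≈ 0.409091, d = −0.75 ln(1 − 0.545455) = 0.591344 ≈ 0.5913.
Sp2–Sp3: 9/22 sites differ → p ≈ 0.409091, d = −0.75 ln(1 − 0.545455) = 0.591344 ≈ 0.5913.

d(Sp1,Sp2) = 0.4141, d(Sp1,Sp3) = 0.5913, d(Sp2,Sp3) = 0.5913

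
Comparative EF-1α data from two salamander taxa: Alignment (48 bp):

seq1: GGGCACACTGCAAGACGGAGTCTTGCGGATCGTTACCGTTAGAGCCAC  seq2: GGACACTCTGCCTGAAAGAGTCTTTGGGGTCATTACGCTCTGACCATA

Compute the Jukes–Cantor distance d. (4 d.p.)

0.5199

The sequences differ at 18 of 48 sites, so p = 18/48 = 0.375.
d = −(3/4) ln(1 − 4p/3) = −0.75 ln(1 − 0.5) = −0.75 ln(0.5)
  = −0.75 × (-0.693147) = 0.519860 substitutions/site.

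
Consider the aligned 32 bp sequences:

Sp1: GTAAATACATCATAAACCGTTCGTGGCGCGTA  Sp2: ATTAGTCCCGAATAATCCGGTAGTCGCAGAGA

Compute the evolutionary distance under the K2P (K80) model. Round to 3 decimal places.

Of 32 sites, 4 differences are transitions and 11 are transversions, so P = 4/32 = 0.125 and Q = 11/32 = 0.34375.
Under the Kimura two-parameter model, d = −½ ln(1 − 2P − Q) − ¼ ln(1 − 2Q).
1 − 2P − Q = 0.40625, giving −½ ln(0.40625) = 0.450393.
1 − 2Q = 0.3125, giving −¼ ln(0.3125) = 0.290788.
d = 0.450393 + 0.290788 = 0.741181.

0.741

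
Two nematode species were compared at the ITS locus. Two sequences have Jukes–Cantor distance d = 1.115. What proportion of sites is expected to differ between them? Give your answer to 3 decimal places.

p = (3/4)(1 − e^(−4d/3)) = 0.75 × (1 − e^(-1.486667)) = 0.75 × (1 − 0.226125) = 0.580406.

0.580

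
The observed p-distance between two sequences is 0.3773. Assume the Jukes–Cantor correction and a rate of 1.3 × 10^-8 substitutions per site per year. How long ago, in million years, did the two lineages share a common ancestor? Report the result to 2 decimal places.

d = −(3/4) ln(1 − 4p/3) = −0.75 ln(1 − 0.503067) = −0.75 ln(0.496933)
  = −0.75 × (-0.699300) = 0.524475 substitutions/site.
Under a molecular clock d = 2μt, so t = d/(2μ) = 0.524475 / (2 × 1.3 × 10^-8) = 20.17 million years.

20.17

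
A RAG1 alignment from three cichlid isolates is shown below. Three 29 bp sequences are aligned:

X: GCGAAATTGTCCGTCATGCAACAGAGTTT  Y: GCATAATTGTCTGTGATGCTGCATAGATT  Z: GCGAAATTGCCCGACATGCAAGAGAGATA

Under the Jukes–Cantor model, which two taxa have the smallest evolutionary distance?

X and Z

X–Y: 8/29 differ, p = 0.276, d = 0.344.
X–Z: 5/29 differ, p = 0.172, d = 0.196.
Y–Z: 11/29 differ, p = 0.379, d = 0.529.
The smallest distance is between X and Z.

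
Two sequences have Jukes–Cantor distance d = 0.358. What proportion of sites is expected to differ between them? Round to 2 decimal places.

p = (3/4)(1 − e^(−4d/3)) = 0.75 × (1 − e^(-0.477333)) = 0.75 × (1 − 0.620436) = 0.284673.

0.28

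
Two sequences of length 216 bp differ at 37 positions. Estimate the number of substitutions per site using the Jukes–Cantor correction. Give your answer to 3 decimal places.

p = 37/216 ≈ 0.171296.
d = −(3/4) ln(1 − 4p/3) = −0.75 ln(1 − 0.228395) = −0.75 ln(0.771605)
  = −0.75 × (-0.259283) = 0.194462 substitutions/site.

0.194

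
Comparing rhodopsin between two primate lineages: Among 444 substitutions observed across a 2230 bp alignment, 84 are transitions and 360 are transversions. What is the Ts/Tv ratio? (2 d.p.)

0.23

R = 84/360 = 0.233333… ≈ 0.23 (to 2 d.p.).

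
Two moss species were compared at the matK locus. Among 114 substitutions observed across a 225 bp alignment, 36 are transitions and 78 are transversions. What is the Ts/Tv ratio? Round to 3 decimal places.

R = 36/78 = 0.461538… ≈ 0.462 (to 3 d.p.).

0.462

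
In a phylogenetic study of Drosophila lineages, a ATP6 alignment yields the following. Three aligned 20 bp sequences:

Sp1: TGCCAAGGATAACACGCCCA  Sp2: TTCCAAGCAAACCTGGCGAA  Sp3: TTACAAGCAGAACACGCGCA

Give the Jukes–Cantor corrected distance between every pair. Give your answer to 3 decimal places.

d(Sp1,Sp2) = 0.572, d(Sp1,Sp3) = 0.304, d(Sp2,Sp3) = 0.383

Sp1–Sp2: 8/20 sites differ → p = 0.4, d = −0.75 ln(1 − 0.533333) = 0.571605 ≈ 0.572.
Sp1–Sp3: 5/20 sites differ → p = 0.25, d = −0.75 ln(1 − 0.333333) = 0.304098 ≈ 0.304.
Sp2–Sp3: 6/20 sites differ → p = 0.3, d = −0.75 ln(1 − 0.4) = 0.383119 ≈ 0.383.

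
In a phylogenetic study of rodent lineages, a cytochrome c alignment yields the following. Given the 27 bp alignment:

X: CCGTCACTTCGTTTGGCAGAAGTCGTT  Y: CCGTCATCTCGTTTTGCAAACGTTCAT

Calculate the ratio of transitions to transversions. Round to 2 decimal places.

1.00

Transitions are A↔G and C↔T; transversions are all other mismatches.
Transitions: 4. Transversions: 4.
R = 4/4 = 1.00.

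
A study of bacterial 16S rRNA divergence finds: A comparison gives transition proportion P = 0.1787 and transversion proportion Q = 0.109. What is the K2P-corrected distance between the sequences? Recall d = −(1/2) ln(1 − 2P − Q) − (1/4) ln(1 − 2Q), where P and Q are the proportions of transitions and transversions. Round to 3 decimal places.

0.376

Under the Kimura two-parameter model, d = −½ ln(1 − 2P − Q) − ¼ ln(1 − 2Q).
1 − 2P − Q = 0.5336, giving −½ ln(0.5336) = 0.314054.
1 − 2Q = 0.782, giving −¼ ln(0.782) = 0.061475.
d = 0.314054 + 0.061475 = 0.375529.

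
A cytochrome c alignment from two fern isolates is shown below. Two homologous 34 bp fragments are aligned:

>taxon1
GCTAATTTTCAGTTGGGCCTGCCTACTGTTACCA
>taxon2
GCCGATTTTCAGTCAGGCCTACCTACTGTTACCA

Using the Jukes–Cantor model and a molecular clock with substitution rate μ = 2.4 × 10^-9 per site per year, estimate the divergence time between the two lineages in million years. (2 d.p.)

34.10

The sequences differ at 5 of 34 sites (3, 4, 14, 15, 21), so p = 5/34 ≈ 0.147059.
d = −(3/4) ln(1 − 4p/3) = −0.75 ln(1 − 0.196079) = −0.75 ln(0.803921)
  = −0.75 × (-0.218254) = 0.163691 substitutions/site.
Under a molecular clock d = 2μt, so t = d/(2μ) = 0.163691 / (2 × 2.4 × 10^-9) = 34.10 million years.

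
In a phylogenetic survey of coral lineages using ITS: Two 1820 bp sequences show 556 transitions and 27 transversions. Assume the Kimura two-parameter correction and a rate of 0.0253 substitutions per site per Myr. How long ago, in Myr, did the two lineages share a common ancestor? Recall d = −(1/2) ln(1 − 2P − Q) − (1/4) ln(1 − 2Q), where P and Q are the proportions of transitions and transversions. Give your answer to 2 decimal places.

9.86

P = 556/1820 ≈ 0.305495 and Q = 27/1820 ≈ 0.014835.
Under the Kimura two-parameter model, d = −½ ln(1 − 2P − Q) − ¼ ln(1 − 2Q).
1 − 2P − Q = 0.374175, giving −½ ln(0.374175) = 0.491516.
1 − 2Q = 0.97033, giving −¼ ln(0.97033) = 0.007530.
d = 0.491516 + 0.007530 = 0.499046.
Under a molecular clock d = 2μt, so t = d/(2μ) = 0.499046 / (2 × 0.0253) = 9.86 Myr.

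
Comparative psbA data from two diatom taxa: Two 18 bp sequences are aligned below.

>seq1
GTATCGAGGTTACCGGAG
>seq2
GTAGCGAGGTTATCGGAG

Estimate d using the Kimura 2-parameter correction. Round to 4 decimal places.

0.1206

Of 18 sites, 1 differences are transitions and 1 are transversions, so P = 1/18 ≈ 0.055556 and Q = 1/18 ≈ 0.055556.
Under the Kimura two-parameter model, d = −½ ln(1 − 2P − Q) − ¼ ln(1 − 2Q).
1 − 2P − Q = 0.833332, giving −½ ln(0.833332) = 0.091162.
1 − 2Q = 0.888888, giving −¼ ln(0.888888) = 0.029446.
d = 0.091162 + 0.029446 = 0.120608.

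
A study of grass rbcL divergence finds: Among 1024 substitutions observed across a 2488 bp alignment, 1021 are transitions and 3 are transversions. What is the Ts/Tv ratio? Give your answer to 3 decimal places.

340.333

R = 1021/3 = 340.333333… ≈ 340.333 (to 3 d.p.).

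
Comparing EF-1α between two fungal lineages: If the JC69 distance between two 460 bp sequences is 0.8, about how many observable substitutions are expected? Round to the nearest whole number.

226

Invert JC69: p = (3/4)(1 − e^(−4d/3)) = 0.75 × (1 − e^(-1.066667)) = 0.75 × (1 − 0.344154) = 0.491885.
Expected differing sites = pL ≈ 0.491885 × 460 = 226.2671 ≈ 226.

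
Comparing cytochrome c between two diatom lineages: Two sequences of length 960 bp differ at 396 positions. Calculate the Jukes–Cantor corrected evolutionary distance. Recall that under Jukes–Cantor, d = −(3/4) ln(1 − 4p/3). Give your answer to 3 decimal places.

p = 396/960 = 0.4125.
d = −(3/4) ln(1 − 4p/3) = −0.75 ln(1 − 0.55) = −0.75 ln(0.45)
  = −0.75 × (-0.798508) = 0.598881 substitutions/site.

0.599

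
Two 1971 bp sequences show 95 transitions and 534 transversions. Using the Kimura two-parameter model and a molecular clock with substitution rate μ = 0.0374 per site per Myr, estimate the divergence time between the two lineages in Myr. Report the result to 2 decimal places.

P = 95/1971 ≈ 0.048199 and Q = 534/1971 ≈ 0.270928.
Under the Kimura two-parameter model, d = −½ ln(1 − 2P − Q) − ¼ ln(1 − 2Q).
1 − 2P − Q = 0.632674, giving −½ ln(0.632674) = 0.228900.
1 − 2Q = 0.458144, giving −¼ ln(0.458144) = 0.195143.
d = 0.228900 + 0.195143 = 0.424043.
Under a molecular clock d = 2μt, so t = d/(2μ) = 0.424043 / (2 × 0.0374) = 5.67 Myr.

5.67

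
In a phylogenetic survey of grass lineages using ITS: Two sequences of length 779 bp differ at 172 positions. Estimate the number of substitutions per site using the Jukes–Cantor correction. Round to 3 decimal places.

0.262

p = 172/779 ≈ 0.220796.
d = −(3/4) ln(1 − 4p/3) = −0.75 ln(1 − 0.294395) = −0.75 ln(0.705605)
  = −0.75 × (-0.348700) = 0.261525 substitutions/site.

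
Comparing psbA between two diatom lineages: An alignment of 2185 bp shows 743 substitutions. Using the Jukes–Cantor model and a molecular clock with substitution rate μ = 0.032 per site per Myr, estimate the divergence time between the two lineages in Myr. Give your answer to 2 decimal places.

7.08

p = 743/2185 ≈ 0.340046.
d = −(3/4) ln(1 − 4p/3) = −0.75 ln(1 − 0.453395) = −0.75 ln(0.546605)
  = −0.75 × (-0.604029) = 0.453022 substitutions/site.
Under a molecular clock d = 2μt, so t = d/(2μ) = 0.453022 / (2 × 0.032) = 7.08 Myr.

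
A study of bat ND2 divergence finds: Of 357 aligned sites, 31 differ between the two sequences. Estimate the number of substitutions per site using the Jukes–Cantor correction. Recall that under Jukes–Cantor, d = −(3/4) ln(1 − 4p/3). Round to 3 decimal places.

0.092

p = 31/357 ≈ 0.086835.
d = −(3/4) ln(1 − 4p/3) = −0.75 ln(1 − 0.11578) = −0.75 ln(0.88422)
  = −0.75 × (-0.123049) = 0.092287 substitutions/site.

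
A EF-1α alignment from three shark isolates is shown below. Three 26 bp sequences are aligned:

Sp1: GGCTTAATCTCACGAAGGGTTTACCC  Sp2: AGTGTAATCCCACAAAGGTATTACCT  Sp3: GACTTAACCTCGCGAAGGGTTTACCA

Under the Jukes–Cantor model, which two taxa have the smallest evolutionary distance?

Sp1–Sp2: 8/26 differ, p = 0.308, d = 0.396.
Sp1–Sp3: 4/26 differ, p = 0.154, d = 0.172.
Sp2–Sp3: 11/26 differ, p = 0.423, d = 0.623.
The smallest distance is between Sp1 and Sp3.

Sp1 and Sp3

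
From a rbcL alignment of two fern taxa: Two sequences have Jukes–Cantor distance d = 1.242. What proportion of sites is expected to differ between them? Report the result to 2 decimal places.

p = (3/4)(1 − e^(−4d/3)) = 0.75 × (1 − e^(-1.656)) = 0.75 × (1 − 0.190901) = 0.606824.

0.61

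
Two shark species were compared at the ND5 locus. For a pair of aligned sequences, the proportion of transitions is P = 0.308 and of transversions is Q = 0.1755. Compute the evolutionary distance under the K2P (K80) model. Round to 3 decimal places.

0.892

Under the Kimura two-parameter model, d = −½ ln(1 − 2P − Q) − ¼ ln(1 − 2Q).
1 − 2P − Q = 0.2085, giving −½ ln(0.2085) = 0.783908.
1 − 2Q = 0.649, giving −¼ ln(0.649) = 0.108081.
d = 0.783908 + 0.108081 = 0.891989.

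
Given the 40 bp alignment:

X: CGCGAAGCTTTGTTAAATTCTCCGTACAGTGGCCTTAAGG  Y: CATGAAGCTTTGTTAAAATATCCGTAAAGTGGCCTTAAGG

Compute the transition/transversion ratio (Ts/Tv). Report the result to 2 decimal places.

Transitions are A↔G and C↔T; transversions are all other mismatches.
Transitions: 2. Transversions: 3.
R = 2/3 = 0.666666… ≈ 0.67 (to 2 d.p.).

0.67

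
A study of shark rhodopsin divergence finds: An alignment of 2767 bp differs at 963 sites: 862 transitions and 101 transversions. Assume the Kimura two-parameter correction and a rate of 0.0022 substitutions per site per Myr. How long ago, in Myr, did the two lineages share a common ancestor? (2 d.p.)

P = 862/2767 ≈ 0.311529 and Q = 101/2767 ≈ 0.036502.
Under the Kimura two-parameter model, d = −½ ln(1 − 2P − Q) − ¼ ln(1 − 2Q).
1 − 2P − Q = 0.34044, giving −½ ln(0.34044) = 0.538758.
1 − 2Q = 0.926996, giving −¼ ln(0.926996) = 0.018952.
d = 0.538758 + 0.018952 = 0.557710.
Under a molecular clock d = 2μt, so t = d/(2μ) = 0.557710 / (2 × 0.0022) = 126.75 Myr.

126.75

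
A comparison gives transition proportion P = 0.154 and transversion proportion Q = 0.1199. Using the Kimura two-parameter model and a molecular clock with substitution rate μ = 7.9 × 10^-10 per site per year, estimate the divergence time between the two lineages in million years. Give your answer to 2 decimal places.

Under the Kimura two-parameter model, d = −½ ln(1 − 2P − Q) − ¼ ln(1 − 2Q).
1 − 2P − Q = 0.5721, giving −½ ln(0.5721) = 0.279221.
1 − 2Q = 0.7602, giving −¼ ln(0.7602) = 0.068543.
d = 0.279221 + 0.068543 = 0.347764.
Under a molecular clock d = 2μt, so t = d/(2μ) = 0.347764 / (2 × 7.9 × 10^-10) = 220.10 million years.

220.10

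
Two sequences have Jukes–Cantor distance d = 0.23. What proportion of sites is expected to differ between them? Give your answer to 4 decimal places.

p = (3/4)(1 − e^(−4d/3)) = 0.75 × (1 − e^(-0.306667)) = 0.75 × (1 − 0.735896) = 0.198078.

0.1981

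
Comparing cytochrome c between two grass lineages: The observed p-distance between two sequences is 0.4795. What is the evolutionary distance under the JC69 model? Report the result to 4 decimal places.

d = −(3/4) ln(1 − 4p/3) = −0.75 ln(1 − 0.639333) = −0.75 ln(0.360667)
  = −0.75 × (-1.019800) = 0.764850 substitutions/site.

0.7649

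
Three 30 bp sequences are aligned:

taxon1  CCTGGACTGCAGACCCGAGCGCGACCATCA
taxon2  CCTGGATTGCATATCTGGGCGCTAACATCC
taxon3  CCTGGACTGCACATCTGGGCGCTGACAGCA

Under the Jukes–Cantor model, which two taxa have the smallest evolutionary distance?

taxon2 and taxon3

taxon1–taxon2: 8/30 differ, p = 0.267, d = 0.330.
taxon1–taxon3: 8/30 differ, p = 0.267, d = 0.330.
taxon2–taxon3: 5/30 differ, p = 0.167, d = 0.188.
The smallest distance is between taxon2 and taxon3.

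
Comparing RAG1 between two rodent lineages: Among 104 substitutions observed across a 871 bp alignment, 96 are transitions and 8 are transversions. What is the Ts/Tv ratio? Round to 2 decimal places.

R = 96/8 = 12.00.

12.00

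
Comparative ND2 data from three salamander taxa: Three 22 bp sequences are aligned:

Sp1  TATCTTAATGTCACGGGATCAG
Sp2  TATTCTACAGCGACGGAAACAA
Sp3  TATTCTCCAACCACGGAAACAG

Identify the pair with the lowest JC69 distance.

Sp2 and Sp3

Sp1–Sp2: 9/22 differ, p = 0.409, d = 0.591.
Sp1–Sp3: 9/22 differ, p = 0.409, d = 0.591.
Sp2–Sp3: 4/22 differ, p = 0.182, d = 0.208.
The smallest distance is between Sp2 and Sp3.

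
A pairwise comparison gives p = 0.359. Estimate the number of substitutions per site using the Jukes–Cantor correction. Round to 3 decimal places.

d = −(3/4) ln(1 − 4p/3) = −0.75 ln(1 − 0.478667) = −0.75 ln(0.521333)
  = −0.75 × (-0.651366) = 0.488525 substitutions/site.

0.489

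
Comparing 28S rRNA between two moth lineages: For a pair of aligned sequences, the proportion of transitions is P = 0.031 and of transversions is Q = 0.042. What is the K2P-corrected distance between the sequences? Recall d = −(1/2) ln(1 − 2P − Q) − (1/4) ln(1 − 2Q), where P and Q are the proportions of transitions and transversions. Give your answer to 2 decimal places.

Under the Kimura two-parameter model, d = −½ ln(1 − 2P − Q) − ¼ ln(1 − 2Q).
1 − 2P − Q = 0.896, giving −½ ln(0.896) = 0.054907.
1 − 2Q = 0.916, giving −¼ ln(0.916) = 0.021935.
d = 0.054907 + 0.021935 = 0.076842.

0.08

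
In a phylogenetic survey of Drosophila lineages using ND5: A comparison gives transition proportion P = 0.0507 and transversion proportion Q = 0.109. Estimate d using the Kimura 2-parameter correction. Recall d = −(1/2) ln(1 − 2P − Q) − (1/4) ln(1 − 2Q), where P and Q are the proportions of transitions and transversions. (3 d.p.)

0.180

Under the Kimura two-parameter model, d = −½ ln(1 − 2P − Q) − ¼ ln(1 − 2Q).
1 − 2P − Q = 0.7896, giving −½ ln(0.7896) = 0.118114.
1 − 2Q = 0.782, giving −¼ ln(0.782) = 0.061475.
d = 0.118114 + 0.061475 = 0.179589.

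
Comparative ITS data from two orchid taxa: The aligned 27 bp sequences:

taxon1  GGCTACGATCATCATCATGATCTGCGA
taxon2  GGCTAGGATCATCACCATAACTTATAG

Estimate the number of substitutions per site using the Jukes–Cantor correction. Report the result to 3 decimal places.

The sequences differ at 9 of 27 sites (6, 15, 19, 21, 22, 24, 25, 26, 27), so p = 9/27 ≈ 0.333333.
d = −(3/4) ln(1 − 4p/3) = −0.75 ln(1 − 0.444444) = −0.75 ln(0.555556)
  = −0.75 × (-0.587786) = 0.440840 substitutions/site.

0.441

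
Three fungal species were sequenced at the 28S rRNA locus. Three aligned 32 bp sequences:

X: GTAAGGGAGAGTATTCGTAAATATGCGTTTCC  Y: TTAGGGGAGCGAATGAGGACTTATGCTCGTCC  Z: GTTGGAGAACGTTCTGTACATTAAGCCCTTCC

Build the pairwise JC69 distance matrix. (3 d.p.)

d(X,Y) = 0.520, d(X,Z) = 0.736, d(Y,Z) = 0.824

X–Y: 12/32 sites differ → p = 0.375, d = −0.75 ln(1 − 0.5) = 0.519860 ≈ 0.520.
X–Z: 15/32 sites differ → p = 0.46875, d = −0.75 ln(1 − 0.625) = 0.735622 ≈ 0.736.
Y–Z: 16/32 sites differ → p = 0.5, d = −0.75 ln(1 − 0.666667) = 0.823960 ≈ 0.824.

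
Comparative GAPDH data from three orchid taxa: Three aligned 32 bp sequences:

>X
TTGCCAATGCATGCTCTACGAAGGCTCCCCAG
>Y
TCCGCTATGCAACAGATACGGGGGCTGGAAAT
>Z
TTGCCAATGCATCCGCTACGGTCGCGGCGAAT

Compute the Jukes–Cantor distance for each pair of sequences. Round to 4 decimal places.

d(X,Y) = 0.8240, d(X,Z) = 0.4042, d(Y,Z) = 0.5199

X–Y: 16/32 sites differ → p = 0.5, d = −0.75 ln(1 − 0.666667) = 0.823960 ≈ 0.8240.
X–Z: 10/32 sites differ → p = 0.3125, d = −0.75 ln(1 − 0.416667) = 0.404248 ≈ 0.4042.
Y–Z: 12/32 sites differ → p = 0.375, d = −0.75 ln(1 − 0.5) = 0.519860 ≈ 0.5199.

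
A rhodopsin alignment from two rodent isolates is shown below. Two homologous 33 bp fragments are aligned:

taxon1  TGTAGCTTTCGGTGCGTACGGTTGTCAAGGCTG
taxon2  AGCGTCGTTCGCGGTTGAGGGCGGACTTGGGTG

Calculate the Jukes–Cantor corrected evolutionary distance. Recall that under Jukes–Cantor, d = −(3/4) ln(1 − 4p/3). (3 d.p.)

0.871

The sequences differ at 17 of 33 sites, so p = 17/33 ≈ 0.515152.
d = −(3/4) ln(1 − 4p/3) = −0.75 ln(1 − 0.686869) = −0.75 ln(0.313131)
  = −0.75 × (-1.161134) = 0.870851 substitutions/site.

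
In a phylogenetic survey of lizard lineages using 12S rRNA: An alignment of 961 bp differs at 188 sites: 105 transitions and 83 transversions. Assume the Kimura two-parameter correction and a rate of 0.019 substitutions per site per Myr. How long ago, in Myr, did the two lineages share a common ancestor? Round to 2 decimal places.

P = 105/961 ≈ 0.109261 and Q = 83/961 ≈ 0.086368.
Under the Kimura two-parameter model, d = −½ ln(1 − 2P − Q) − ¼ ln(1 − 2Q).
1 − 2P − Q = 0.69511, giving −½ ln(0.69511) = 0.181843.
1 − 2Q = 0.827264, giving −¼ ln(0.827264) = 0.047408.
d = 0.181843 + 0.047408 = 0.229251.
Under a molecular clock d = 2μt, so t = d/(2μ) = 0.229251 / (2 × 0.019) = 6.03 Myr.

6.03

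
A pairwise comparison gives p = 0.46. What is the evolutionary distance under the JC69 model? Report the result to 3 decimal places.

d = −(3/4) ln(1 − 4p/3) = −0.75 ln(1 − 0.613333) = −0.75 ln(0.386667)
  = −0.75 × (-0.950191) = 0.712643 substitutions/site.

0.713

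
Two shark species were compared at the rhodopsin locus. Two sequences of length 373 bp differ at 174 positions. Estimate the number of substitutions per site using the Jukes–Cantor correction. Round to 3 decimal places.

0.730

p = 174/373 ≈ 0.466488.
d = −(3/4) ln(1 − 4p/3) = −0.75 ln(1 − 0.621984) = −0.75 ln(0.378016)
  = −0.75 × (-0.972819) = 0.729614 substitutions/site.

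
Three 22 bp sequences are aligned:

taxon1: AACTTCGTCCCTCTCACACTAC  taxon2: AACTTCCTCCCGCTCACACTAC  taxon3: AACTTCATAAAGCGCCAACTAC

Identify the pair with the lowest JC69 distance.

taxon1–taxon2: 2/22 differ, p = 0.091, d = 0.097.
taxon1–taxon3: 8/22 differ, p = 0.364, d = 0.497.
taxon2–taxon3: 7/22 differ, p = 0.318, d = 0.414.
The smallest distance is between taxon1 and taxon2.

taxon1 and taxon2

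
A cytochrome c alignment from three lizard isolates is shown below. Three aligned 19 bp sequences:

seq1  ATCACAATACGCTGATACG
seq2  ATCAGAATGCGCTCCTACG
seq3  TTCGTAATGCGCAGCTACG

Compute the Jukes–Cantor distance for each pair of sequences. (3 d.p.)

d(seq1,seq2) = 0.247, d(seq1,seq3) = 0.410, d(seq2,seq3) = 0.324

seq1–seq2: 4/19 sites differ → p ≈ 0.210526, d = −0.75 ln(1 − 0.280701) = 0.247109 ≈ 0.247.
seq1–seq3: 6/19 sites differ → p ≈ 0.315789, d = −0.75 ln(1 − 0.421052) = 0.409907 ≈ 0.410.
seq2–seq3: 5/19 sites differ → p ≈ 0.263158, d = −0.75 ln(1 − 0.350877) = 0.324100 ≈ 0.324.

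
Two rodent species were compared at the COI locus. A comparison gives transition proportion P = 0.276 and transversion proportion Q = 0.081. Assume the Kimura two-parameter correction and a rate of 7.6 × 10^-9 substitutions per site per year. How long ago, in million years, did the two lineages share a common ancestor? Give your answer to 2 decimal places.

35.88

Under the Kimura two-parameter model, d = −½ ln(1 − 2P − Q) − ¼ ln(1 − 2Q).
1 − 2P − Q = 0.367, giving −½ ln(0.367) = 0.501197.
1 − 2Q = 0.838, giving −¼ ln(0.838) = 0.044184.
d = 0.501197 + 0.044184 = 0.545381.
Under a molecular clock d = 2μt, so t = d/(2μ) = 0.545381 / (2 × 7.6 × 10^-9) = 35.88 million years.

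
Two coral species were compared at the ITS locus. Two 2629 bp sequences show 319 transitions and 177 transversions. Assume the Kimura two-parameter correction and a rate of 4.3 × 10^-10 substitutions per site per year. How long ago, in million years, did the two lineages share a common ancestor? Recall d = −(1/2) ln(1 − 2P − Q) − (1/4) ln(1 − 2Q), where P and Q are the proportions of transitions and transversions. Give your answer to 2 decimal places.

P = 319/2629 ≈ 0.121339 and Q = 177/2629 ≈ 0.067326.
Under the Kimura two-parameter model, d = −½ ln(1 − 2P − Q) − ¼ ln(1 − 2Q).
1 − 2P − Q = 0.689996, giving −½ ln(0.689996) = 0.185535.
1 − 2Q = 0.865348, giving −¼ ln(0.865348) = 0.036156.
d = 0.185535 + 0.036156 = 0.221691.
Under a molecular clock d = 2μt, so t = d/(2μ) = 0.221691 / (2 × 4.3 × 10^-10) = 257.78 million years.

257.78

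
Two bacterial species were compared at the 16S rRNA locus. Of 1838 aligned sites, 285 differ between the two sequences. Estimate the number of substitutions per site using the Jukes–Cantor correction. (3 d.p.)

0.174

p = 285/1838 ≈ 0.15506.
d = −(3/4) ln(1 − 4p/3) = −0.75 ln(1 − 0.206747) = −0.75 ln(0.793253)
  = −0.75 × (-0.231613) = 0.173710 substitutions/site.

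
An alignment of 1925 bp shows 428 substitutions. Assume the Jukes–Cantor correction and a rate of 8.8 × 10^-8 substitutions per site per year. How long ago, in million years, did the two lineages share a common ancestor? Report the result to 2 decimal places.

p = 428/1925 ≈ 0.222338.
d = −(3/4) ln(1 − 4p/3) = −0.75 ln(1 − 0.296451) = −0.75 ln(0.703549)
  = −0.75 × (-0.351618) = 0.263714 substitutions/site.
Under a molecular clock d = 2μt, so t = d/(2μ) = 0.263714 / (2 × 8.8 × 10^-8) = 1.50 million years.

1.50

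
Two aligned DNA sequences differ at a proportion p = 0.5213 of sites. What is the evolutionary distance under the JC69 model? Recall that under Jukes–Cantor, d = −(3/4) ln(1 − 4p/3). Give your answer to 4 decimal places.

0.8907

d = −(3/4) ln(1 − 4p/3) = −0.75 ln(1 − 0.695067) = −0.75 ln(0.304933)
  = −0.75 × (-1.187663) = 0.890747 substitutions/site.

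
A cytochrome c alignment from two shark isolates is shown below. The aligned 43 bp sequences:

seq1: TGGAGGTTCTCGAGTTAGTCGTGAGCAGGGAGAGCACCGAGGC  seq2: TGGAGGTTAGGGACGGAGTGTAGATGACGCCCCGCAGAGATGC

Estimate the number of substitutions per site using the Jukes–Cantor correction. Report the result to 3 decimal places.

0.667

The sequences differ at 19 of 43 sites, so p = 19/43 ≈ 0.44186.
d = −(3/4) ln(1 − 4p/3) = −0.75 ln(1 − 0.589147) = −0.75 ln(0.410853)
  = −0.75 × (-0.889520) = 0.667140 substitutions/site.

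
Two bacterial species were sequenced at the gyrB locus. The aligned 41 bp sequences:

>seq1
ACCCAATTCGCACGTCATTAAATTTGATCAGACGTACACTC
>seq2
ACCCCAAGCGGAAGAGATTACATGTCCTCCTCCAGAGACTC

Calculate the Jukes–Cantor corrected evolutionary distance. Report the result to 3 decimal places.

The sequences differ at 17 of 41 sites, so p = 17/41 ≈ 0.414634.
d = −(3/4) ln(1 − 4p/3) = −0.75 ln(1 − 0.552845) = −0.75 ln(0.447155)
  = −0.75 × (-0.804850) = 0.603638 substitutions/site.

0.604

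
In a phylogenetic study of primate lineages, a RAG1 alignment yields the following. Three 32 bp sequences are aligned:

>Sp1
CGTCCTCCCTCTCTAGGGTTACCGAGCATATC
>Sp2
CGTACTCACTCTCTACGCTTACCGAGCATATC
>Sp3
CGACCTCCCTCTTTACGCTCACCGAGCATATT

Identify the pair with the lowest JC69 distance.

Sp1–Sp2: 4/32 differ, p = 0.125, d = 0.137.
Sp1–Sp3: 6/32 differ, p = 0.188, d = 0.216.
Sp2–Sp3: 6/32 differ, p = 0.188, d = 0.216.
The smallest distance is between Sp1 and Sp2.

Sp1 and Sp2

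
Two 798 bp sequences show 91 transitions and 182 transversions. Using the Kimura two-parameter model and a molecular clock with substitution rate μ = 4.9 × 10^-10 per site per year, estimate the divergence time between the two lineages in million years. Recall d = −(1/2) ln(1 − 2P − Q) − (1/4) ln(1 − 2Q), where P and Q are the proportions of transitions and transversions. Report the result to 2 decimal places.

P = 91/798 ≈ 0.114035 and Q = 182/798 ≈ 0.22807.
Under the Kimura two-parameter model, d = −½ ln(1 − 2P − Q) − ¼ ln(1 − 2Q).
1 − 2P − Q = 0.54386, giving −½ ln(0.54386) = 0.304532.
1 − 2Q = 0.54386, giving −¼ ln(0.54386) = 0.152266.
d = 0.304532 + 0.152266 = 0.456798.
Under a molecular clock d = 2μt, so t = d/(2μ) = 0.456798 / (2 × 4.9 × 10^-10) = 466.12 million years.

466.12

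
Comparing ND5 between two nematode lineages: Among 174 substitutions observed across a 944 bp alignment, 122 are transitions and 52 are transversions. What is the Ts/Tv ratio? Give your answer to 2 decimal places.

R = 122/52 = 2.346153… ≈ 2.35 (to 2 d.p.).

2.35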